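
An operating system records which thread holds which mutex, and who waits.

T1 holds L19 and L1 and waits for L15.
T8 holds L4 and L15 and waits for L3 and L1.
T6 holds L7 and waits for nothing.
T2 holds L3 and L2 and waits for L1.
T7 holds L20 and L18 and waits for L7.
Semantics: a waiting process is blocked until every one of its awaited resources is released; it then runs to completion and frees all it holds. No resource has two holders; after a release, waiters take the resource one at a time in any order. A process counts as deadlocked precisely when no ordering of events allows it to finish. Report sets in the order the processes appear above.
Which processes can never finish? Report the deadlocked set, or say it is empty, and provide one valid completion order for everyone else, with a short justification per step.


The deadlocked set is T1, T8 and T2.
Key observation: the wait chain closes on itself along T1 -> T8 -> T1; T2 is caught in further circular waits.
One completion order for the rest: T6, T7.
Walking it through:
  run T6 (it waits on nothing); releases L7
  T7: everything it awaited (L7) is free; runs, freeing L20 and L18


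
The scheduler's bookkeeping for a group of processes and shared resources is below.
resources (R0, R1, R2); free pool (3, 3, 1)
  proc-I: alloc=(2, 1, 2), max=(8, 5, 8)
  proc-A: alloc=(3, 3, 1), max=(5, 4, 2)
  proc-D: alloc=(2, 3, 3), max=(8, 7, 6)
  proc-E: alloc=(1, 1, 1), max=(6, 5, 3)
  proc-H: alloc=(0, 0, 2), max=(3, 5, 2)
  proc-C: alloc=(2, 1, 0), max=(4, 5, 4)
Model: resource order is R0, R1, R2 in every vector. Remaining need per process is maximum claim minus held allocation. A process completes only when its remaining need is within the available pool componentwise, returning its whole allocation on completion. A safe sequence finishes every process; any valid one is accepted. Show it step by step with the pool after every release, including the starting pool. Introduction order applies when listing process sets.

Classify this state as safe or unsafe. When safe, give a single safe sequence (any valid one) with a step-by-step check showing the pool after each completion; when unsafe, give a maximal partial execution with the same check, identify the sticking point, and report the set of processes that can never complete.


SAFE. One safe sequence: proc-A, proc-H, proc-D, proc-C, proc-I, proc-E.
Key observation: reading the order forward, proc-A is the first process whose need (2, 1, 1) meets the free pool (3, 3, 1) exactly on a resource it requests.
Step-by-step check:
  pool = (3, 3, 1)
  proc-A: need (2, 1, 1) fits (3, 3, 1); releases (3, 3, 1), pool now (6, 6, 2)
  proc-H: need (3, 5, 0) fits (6, 6, 2); releases (0, 0, 2), pool now (6, 6, 4)
  proc-D: need (6, 4, 3) fits (6, 6, 4); releases (2, 3, 3), pool now (8, 9, 7)
  proc-C: need (2, 4, 4) fits (8, 9, 7); releases (2, 1, 0), pool now (10, 10, 7)
  proc-I: need (6, 4, 6) fits (10, 10, 7); releases (2, 1, 2), pool now (12, 11, 9)
  proc-E: need (5, 4, 2) fits (12, 11, 9); releases (1, 1, 1), pool now (13, 12, 10)


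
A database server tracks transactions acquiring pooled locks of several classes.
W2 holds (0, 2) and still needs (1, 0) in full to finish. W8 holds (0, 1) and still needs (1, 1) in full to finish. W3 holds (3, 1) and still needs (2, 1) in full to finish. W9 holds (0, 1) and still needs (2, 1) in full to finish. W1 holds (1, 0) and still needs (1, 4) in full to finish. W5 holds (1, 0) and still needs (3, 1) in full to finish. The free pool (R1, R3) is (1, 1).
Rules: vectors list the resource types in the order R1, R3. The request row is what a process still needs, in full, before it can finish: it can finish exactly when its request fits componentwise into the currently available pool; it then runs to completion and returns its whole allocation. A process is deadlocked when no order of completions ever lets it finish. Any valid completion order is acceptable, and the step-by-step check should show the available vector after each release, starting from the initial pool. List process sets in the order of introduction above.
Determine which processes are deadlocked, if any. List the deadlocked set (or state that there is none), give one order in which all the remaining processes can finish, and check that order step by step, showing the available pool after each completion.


Nothing here is deadlocked.
Key observation: beginning at W8, releases accumulate fast enough that every process eventually fits.
The rest can finish in the order W8, W2, W1, W3, W5, W9. Verifying each step:
  pool = (1, 1)
  W8 needs (1, 1) <= (1, 1) -> finishes; pool += (0, 1) = (1, 2)
  W2 needs (1, 0) <= (1, 2) -> finishes; pool += (0, 2) = (1, 4)
  W1 needs (1, 4) <= (1, 4) -> finishes; pool += (1, 0) = (2, 4)
  W3 needs (2, 1) <= (2, 4) -> finishes; pool += (3, 1) = (5, 5)
  W5 needs (3, 1) <= (5, 5) -> finishes; pool += (1, 0) = (6, 5)
  W9 needs (2, 1) <= (6, 5) -> finishes; pool += (0, 1) = (6, 6)


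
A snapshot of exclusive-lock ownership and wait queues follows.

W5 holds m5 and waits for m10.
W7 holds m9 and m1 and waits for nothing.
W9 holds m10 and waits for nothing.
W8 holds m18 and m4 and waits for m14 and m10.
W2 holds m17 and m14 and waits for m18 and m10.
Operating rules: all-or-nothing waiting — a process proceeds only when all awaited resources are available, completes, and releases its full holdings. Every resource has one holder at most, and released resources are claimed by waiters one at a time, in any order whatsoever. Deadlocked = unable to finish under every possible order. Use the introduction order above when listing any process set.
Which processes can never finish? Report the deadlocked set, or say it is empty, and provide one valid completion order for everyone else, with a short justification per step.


The deadlocked set is W8 and W2.
Key observation: along W8 -> W2 -> W8, each member waits on what the next one holds — a deadlock; no other process is dragged down with it.
The rest can finish in the order W7, W9, W5.
Verifying each step:
  run W7 (it waits on nothing); releases m9 and m1
  run W9 (it waits on nothing); releases m10
  run W5 (all its waits — m10 — are resolved); releases m5


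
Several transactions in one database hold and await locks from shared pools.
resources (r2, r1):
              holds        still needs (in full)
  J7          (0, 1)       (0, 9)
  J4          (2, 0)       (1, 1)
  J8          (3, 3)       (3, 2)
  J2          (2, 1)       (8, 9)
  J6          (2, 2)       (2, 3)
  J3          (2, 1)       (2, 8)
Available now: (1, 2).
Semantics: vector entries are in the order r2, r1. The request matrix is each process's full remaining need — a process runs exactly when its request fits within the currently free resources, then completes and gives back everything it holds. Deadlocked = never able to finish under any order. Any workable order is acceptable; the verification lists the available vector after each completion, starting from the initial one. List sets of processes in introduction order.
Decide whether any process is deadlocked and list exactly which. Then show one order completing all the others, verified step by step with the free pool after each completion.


Deadlocked: J7, J2 and J3.
Key observation: even finishing J4, J8, J6 leaves just (8, 7) free — too little r1 for any of the remaining processes.
A valid finishing order for the others: J4, J8, J6. Step-by-step check:
  pool = (1, 2)
  J4: need (1, 1) fits (1, 2); releases (2, 0), pool now (3, 2)
  J8: need (3, 2) fits (3, 2); releases (3, 3), pool now (6, 5)
  J6: need (2, 3) fits (6, 5); releases (2, 2), pool now (8, 7)
None of the blocked processes ever fits:
  J7 cannot run: need (0, 9) vs free (8, 7) (insufficient r1)
  J2 cannot run: need (8, 9) vs free (8, 7) (insufficient r1)
  J3 cannot run: need (2, 8) vs free (8, 7) (insufficient r1)


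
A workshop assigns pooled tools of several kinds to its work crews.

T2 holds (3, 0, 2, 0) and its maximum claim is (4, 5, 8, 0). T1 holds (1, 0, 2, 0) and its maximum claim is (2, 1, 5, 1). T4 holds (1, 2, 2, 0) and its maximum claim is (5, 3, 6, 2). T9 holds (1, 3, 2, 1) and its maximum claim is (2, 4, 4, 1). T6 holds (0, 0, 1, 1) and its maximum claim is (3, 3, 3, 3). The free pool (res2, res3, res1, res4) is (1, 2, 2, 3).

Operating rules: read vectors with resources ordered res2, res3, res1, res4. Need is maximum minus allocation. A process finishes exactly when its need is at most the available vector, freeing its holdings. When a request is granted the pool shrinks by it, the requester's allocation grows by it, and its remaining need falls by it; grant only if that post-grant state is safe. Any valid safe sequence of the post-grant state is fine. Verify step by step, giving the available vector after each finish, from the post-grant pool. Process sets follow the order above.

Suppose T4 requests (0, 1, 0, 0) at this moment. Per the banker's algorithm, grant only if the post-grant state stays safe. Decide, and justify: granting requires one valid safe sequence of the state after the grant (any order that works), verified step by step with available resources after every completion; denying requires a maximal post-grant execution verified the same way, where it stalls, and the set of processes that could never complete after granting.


DENY: after the grant no complete ordering would exist.
Key observation: after T9, T1, T6 the pool peaks at (3, 4, 7, 5), and each blocked process is short somewhere: T2 on res3; T4 on res2.
On the post-grant state, T9, T1, T6 is a maximal run — nothing extends it. Walking it through:
  pool = (1, 1, 2, 3)
  T9 needs (1, 1, 2, 0) <= (1, 1, 2, 3) -> finishes; pool += (1, 3, 2, 1) = (2, 4, 4, 4)
  T1 needs (1, 1, 3, 1) <= (2, 4, 4, 4) -> finishes; pool += (1, 0, 2, 0) = (3, 4, 6, 4)
  T6 needs (3, 3, 2, 2) <= (3, 4, 6, 4) -> finishes; pool += (0, 0, 1, 1) = (3, 4, 7, 5)
  blocked: T2 wants (1, 5, 6, 0), pool (3, 4, 7, 5) — not enough res3
  blocked: T4 wants (4, 0, 4, 2), pool (3, 4, 7, 5) — not enough res2
Post-grant, the permanently blocked set is T2 and T4.


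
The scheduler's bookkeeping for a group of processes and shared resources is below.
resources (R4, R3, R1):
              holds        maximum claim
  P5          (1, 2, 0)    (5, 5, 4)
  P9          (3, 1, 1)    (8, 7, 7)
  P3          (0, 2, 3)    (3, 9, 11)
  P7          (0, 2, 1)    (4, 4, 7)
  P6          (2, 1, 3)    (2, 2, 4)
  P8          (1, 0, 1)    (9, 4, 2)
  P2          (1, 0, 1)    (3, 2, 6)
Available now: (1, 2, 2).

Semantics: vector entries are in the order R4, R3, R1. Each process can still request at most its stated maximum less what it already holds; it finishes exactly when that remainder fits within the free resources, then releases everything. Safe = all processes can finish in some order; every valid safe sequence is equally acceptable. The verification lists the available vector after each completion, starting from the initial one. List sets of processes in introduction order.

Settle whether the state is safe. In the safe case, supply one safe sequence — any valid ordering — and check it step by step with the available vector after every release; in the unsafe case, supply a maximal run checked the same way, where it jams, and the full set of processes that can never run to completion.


SAFE, for example via the order P6, P2, P5, P7, P9, P8, P3.
Key observation: reading the order forward, P2 is the first process whose need (2, 2, 5) meets the free pool (3, 3, 5) exactly on a resource it requests.
Verifying each step:
  pool = (1, 2, 2)
  P6: need (0, 1, 1) fits (1, 2, 2); releases (2, 1, 3), pool now (3, 3, 5)
  P2: need (2, 2, 5) fits (3, 3, 5); releases (1, 0, 1), pool now (4, 3, 6)
  P5: need (4, 3, 4) fits (4, 3, 6); releases (1, 2, 0), pool now (5, 5, 6)
  P7: need (4, 2, 6) fits (5, 5, 6); releases (0, 2, 1), pool now (5, 7, 7)
  P9: need (5, 6, 6) fits (5, 7, 7); releases (3, 1, 1), pool now (8, 8, 8)
  P8: need (8, 4, 1) fits (8, 8, 8); releases (1, 0, 1), pool now (9, 8, 9)
  P3: need (3, 7, 8) fits (9, 8, 9); releases (0, 2, 3), pool now (9, 10, 12)


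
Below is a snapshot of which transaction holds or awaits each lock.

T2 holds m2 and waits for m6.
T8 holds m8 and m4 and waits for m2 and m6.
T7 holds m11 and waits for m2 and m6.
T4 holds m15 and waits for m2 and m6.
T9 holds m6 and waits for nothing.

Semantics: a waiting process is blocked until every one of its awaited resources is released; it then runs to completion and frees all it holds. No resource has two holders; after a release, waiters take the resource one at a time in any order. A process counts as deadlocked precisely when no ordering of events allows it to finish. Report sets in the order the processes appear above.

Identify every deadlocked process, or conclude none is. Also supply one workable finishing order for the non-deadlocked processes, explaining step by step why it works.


No process is deadlocked.
Key observation: there is no circular wait here — follow any chain and it reaches a process that is free to run now.
The rest can finish in the order T9, T2, T8, T7, T4.
Verifying each step:
  T9: no waits; runs immediately, freeing m6
  T2: everything it awaited (m6) is free; runs, freeing m2
  T8: everything it awaited (m2 and m6) is free; runs, freeing m8 and m4
  T7: everything it awaited (m2 and m6) is free; runs, freeing m11
  T4: everything it awaited (m2 and m6) is free; runs, freeing m15


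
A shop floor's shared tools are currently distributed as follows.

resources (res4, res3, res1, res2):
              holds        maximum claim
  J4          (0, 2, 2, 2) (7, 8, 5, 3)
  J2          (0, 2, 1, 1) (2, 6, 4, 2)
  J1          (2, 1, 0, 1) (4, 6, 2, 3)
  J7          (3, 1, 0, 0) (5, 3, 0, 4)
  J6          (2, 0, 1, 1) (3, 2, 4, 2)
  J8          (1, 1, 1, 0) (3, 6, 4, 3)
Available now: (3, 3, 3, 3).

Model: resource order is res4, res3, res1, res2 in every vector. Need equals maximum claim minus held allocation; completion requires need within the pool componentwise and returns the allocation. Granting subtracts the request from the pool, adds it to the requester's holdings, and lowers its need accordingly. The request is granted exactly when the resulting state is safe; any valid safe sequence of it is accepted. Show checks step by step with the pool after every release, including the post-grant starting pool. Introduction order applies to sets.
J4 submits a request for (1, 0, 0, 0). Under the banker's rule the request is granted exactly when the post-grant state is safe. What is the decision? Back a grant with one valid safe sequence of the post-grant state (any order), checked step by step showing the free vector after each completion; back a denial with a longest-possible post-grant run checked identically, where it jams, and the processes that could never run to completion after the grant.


GRANT — the state after the grant stays safe, e.g. via J6, J7, J2, J1, J8, J4.
Key observation: after the grant the pool drops to (2, 3, 3, 3), which still lets J6 finish first and unwind the rest.
Step-by-step check of the post-grant state:
  pool = (2, 3, 3, 3)
  J6 needs (1, 2, 3, 1) <= (2, 3, 3, 3) -> finishes; pool += (2, 0, 1, 1) = (4, 3, 4, 4)
  J7 needs (2, 2, 0, 4) <= (4, 3, 4, 4) -> finishes; pool += (3, 1, 0, 0) = (7, 4, 4, 4)
  J2 needs (2, 4, 3, 1) <= (7, 4, 4, 4) -> finishes; pool += (0, 2, 1, 1) = (7, 6, 5, 5)
  J1 needs (2, 5, 2, 2) <= (7, 6, 5, 5) -> finishes; pool += (2, 1, 0, 1) = (9, 7, 5, 6)
  J8 needs (2, 5, 3, 3) <= (9, 7, 5, 6) -> finishes; pool += (1, 1, 1, 0) = (10, 8, 6, 6)
  J4 needs (6, 6, 3, 1) <= (10, 8, 6, 6) -> finishes; pool += (1, 2, 2, 2) = (11, 10, 8, 8)


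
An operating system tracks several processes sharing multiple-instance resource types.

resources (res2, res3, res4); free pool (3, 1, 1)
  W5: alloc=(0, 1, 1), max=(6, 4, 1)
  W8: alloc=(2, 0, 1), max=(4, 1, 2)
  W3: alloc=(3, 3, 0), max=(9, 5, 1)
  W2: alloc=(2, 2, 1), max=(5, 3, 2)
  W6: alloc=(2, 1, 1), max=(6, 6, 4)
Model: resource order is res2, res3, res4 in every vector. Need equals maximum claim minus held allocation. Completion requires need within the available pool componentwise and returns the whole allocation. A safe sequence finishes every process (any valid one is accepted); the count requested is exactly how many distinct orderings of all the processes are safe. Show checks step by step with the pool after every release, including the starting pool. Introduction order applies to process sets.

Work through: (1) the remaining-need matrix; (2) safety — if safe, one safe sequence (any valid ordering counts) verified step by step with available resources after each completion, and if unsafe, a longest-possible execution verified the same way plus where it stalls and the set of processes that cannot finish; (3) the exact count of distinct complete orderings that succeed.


(1) Need matrix, components ordered res2, res3, res4:
  W5: (6, 3, 0)
  W8: (2, 1, 1)
  W3: (6, 2, 1)
  W2: (3, 1, 1)
  W6: (4, 5, 3)
(2) SAFE — a valid safe sequence is W2, W8, W5, W3, W6.
Key observation: W2 marks the first exact bind of the order: its need (3, 1, 1) fits the free (3, 1, 1) with zero slack on a requested resource.
Check, step by step:
  pool = (3, 1, 1)
  run W2 (needs (3, 1, 1), free (3, 1, 1)); after release of (2, 2, 1) the pool is (5, 3, 2)
  run W8 (needs (2, 1, 1), free (5, 3, 2)); after release of (2, 0, 1) the pool is (7, 3, 3)
  run W5 (needs (6, 3, 0), free (7, 3, 3)); after release of (0, 1, 1) the pool is (7, 4, 4)
  run W3 (needs (6, 2, 1), free (7, 4, 4)); after release of (3, 3, 0) the pool is (10, 7, 4)
  run W6 (needs (4, 5, 3), free (10, 7, 4)); after release of (2, 1, 1) the pool is (12, 8, 5)
(3) The exact count: 6 of the possible complete orderings are safe sequences.


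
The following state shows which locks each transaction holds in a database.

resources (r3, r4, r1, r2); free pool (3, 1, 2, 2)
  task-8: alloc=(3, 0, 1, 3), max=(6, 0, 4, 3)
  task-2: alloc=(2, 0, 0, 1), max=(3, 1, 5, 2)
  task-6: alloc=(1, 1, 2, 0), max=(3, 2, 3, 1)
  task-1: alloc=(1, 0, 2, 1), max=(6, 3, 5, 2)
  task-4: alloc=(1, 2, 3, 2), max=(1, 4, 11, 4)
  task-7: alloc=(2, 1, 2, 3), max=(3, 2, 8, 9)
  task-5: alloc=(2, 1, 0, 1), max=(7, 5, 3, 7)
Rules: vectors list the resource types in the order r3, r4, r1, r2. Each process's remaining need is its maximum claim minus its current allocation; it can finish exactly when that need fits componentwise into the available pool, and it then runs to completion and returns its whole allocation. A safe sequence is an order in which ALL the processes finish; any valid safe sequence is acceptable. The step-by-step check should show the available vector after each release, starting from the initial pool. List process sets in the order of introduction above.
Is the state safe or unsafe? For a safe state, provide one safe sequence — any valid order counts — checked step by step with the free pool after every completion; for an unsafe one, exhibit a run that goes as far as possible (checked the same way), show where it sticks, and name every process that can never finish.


UNSAFE.
Key observation: after task-6, task-8, task-2 the pool peaks at (9, 2, 5, 6), and each blocked process is short somewhere: task-1 on r4; task-4 on r1; task-7 on r1; task-5 on r4.
A maximal execution: task-6, task-8, task-2 — then nothing else fits. Check, step by step:
  pool = (3, 1, 2, 2)
  task-6: need (2, 1, 1, 1) fits (3, 1, 2, 2); releases (1, 1, 2, 0), pool now (4, 2, 4, 2)
  task-8: need (3, 0, 3, 0) fits (4, 2, 4, 2); releases (3, 0, 1, 3), pool now (7, 2, 5, 5)
  task-2: need (1, 1, 5, 1) fits (7, 2, 5, 5); releases (2, 0, 0, 1), pool now (9, 2, 5, 6)
  task-1 cannot run: need (5, 3, 3, 1) vs free (9, 2, 5, 6) (insufficient r4)
  task-4 cannot run: need (0, 2, 8, 2) vs free (9, 2, 5, 6) (insufficient r1)
  task-7 cannot run: need (1, 1, 6, 6) vs free (9, 2, 5, 6) (insufficient r1)
  task-5 cannot run: need (5, 4, 3, 6) vs free (9, 2, 5, 6) (insufficient r4)
Never able to finish: task-1, task-4, task-7 and task-5.


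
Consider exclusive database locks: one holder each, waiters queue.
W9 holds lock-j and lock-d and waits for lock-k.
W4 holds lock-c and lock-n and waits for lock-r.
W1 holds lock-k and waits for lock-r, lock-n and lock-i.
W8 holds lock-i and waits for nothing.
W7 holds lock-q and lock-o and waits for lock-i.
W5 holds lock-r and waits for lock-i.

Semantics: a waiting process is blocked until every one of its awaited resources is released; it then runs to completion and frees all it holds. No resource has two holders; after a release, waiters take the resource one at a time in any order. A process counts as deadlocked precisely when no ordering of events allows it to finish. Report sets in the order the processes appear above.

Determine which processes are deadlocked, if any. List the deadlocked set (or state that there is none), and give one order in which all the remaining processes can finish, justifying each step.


The deadlocked set is empty.
Key observation: the waits form no ring: some process can always run, and its releases unblock the others one by one.
A valid finishing order for the others: W8, W5, W4, W7, W1, W9.
Check, step by step:
  W8: no waits; runs immediately, freeing lock-i
  run W5 (all its waits — lock-i — are resolved); releases lock-r
  run W4 (all its waits — lock-r — are resolved); releases lock-c and lock-n
  run W7 (all its waits — lock-i — are resolved); releases lock-q and lock-o
  run W1 (all its waits — lock-r, lock-n and lock-i — are resolved); releases lock-k
  run W9 (all its waits — lock-k — are resolved); releases lock-j and lock-d


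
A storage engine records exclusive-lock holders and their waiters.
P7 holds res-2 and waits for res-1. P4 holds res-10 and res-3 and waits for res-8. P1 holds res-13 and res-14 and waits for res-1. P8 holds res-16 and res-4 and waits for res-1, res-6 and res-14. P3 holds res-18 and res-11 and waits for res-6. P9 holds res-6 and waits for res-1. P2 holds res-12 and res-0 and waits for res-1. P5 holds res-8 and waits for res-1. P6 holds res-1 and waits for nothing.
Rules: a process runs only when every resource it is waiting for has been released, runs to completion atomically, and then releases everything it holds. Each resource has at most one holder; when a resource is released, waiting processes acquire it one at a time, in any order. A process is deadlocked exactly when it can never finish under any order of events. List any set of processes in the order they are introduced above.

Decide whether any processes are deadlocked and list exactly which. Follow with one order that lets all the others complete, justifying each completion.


No process is deadlocked.
Key observation: all waits point, directly or indirectly, at processes that can finish, so nothing is permanently blocked.
A valid finishing order for the others: P6, P5, P7, P4, P2, P1, P9, P3, P8.
Verifying each step:
  run P6 (it waits on nothing); releases res-1
  P5: everything it awaited (res-1) is free; runs, freeing res-8
  P7: everything it awaited (res-1) is free; runs, freeing res-2
  P4: everything it awaited (res-8) is free; runs, freeing res-10 and res-3
  P2: everything it awaited (res-1) is free; runs, freeing res-12 and res-0
  P1: everything it awaited (res-1) is free; runs, freeing res-13 and res-14
  P9: everything it awaited (res-1) is free; runs, freeing res-6
  P3: everything it awaited (res-6) is free; runs, freeing res-18 and res-11
  P8: everything it awaited (res-1, res-6 and res-14) is free; runs, freeing res-16 and res-4


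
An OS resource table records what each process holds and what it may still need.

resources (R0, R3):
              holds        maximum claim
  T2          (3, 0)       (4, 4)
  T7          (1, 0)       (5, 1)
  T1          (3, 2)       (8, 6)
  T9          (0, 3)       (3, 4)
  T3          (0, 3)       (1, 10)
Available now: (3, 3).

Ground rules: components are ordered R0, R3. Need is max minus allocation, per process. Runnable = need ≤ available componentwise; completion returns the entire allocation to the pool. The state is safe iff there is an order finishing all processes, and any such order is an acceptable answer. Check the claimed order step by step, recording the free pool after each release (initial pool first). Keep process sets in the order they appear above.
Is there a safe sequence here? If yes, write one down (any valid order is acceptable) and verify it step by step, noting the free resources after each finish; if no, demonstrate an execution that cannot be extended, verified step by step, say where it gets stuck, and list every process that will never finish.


The state is SAFE; one workable sequence: T9, T2, T1, T3, T7.
Key observation: the first exact fit in this order is T9 — it needs (3, 1) with (3, 3) free, meeting a requested resource to the last unit.
Verifying each step:
  pool = (3, 3)
  run T9 (needs (3, 1), free (3, 3)); after release of (0, 3) the pool is (3, 6)
  run T2 (needs (1, 4), free (3, 6)); after release of (3, 0) the pool is (6, 6)
  run T1 (needs (5, 4), free (6, 6)); after release of (3, 2) the pool is (9, 8)
  run T3 (needs (1, 7), free (9, 8)); after release of (0, 3) the pool is (9, 11)
  run T7 (needs (4, 1), free (9, 11)); after release of (1, 0) the pool is (10, 11)


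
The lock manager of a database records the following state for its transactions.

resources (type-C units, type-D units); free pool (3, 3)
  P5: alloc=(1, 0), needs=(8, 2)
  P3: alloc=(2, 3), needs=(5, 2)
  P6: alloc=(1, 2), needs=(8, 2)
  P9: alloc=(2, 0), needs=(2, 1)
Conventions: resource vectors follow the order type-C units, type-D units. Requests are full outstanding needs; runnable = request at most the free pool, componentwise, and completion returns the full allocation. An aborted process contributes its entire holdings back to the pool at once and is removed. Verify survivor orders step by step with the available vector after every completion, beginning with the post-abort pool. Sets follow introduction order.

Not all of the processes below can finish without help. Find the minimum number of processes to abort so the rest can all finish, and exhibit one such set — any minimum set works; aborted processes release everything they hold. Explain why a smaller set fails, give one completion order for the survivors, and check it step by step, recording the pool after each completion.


The answer: abort P6.
Key observation: aborting P6 returns (1, 2), and P5 — hopeless before — runs at step 3 with the returned capacity in the pool.
Why nothing smaller works: aborting no one leaves the state deadlocked as given.
Survivors finish in the order: P9, P3, P5. Step-by-step check (pool after the aborts first):
  pool = (4, 5)
  P9: need (2, 1) fits (4, 5); releases (2, 0), pool now (6, 5)
  P3: need (5, 2) fits (6, 5); releases (2, 3), pool now (8, 8)
  P5: need (8, 2) fits (8, 8); releases (1, 0), pool now (9, 8)


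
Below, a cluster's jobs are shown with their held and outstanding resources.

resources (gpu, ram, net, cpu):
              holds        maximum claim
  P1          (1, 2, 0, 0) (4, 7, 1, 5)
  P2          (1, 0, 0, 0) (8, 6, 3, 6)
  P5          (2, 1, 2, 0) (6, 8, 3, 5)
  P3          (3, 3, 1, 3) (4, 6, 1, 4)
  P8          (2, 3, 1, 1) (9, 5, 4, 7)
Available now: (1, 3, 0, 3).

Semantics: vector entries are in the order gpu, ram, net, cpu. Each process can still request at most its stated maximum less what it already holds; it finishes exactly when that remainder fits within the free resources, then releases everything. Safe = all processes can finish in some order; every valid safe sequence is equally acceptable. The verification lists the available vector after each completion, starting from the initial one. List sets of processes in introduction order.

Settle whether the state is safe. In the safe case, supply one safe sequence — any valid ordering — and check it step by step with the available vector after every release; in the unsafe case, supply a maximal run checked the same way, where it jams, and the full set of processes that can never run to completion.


SAFE, for example via the order P3, P1, P5, P8, P2.
Key observation: P3 is the earliest step where a requested resource binds exactly: need (1, 3, 0, 1), pool (1, 3, 0, 3) at its turn.
Step-by-step check:
  pool = (1, 3, 0, 3)
  run P3 (needs (1, 3, 0, 1), free (1, 3, 0, 3)); after release of (3, 3, 1, 3) the pool is (4, 6, 1, 6)
  run P1 (needs (3, 5, 1, 5), free (4, 6, 1, 6)); after release of (1, 2, 0, 0) the pool is (5, 8, 1, 6)
  run P5 (needs (4, 7, 1, 5), free (5, 8, 1, 6)); after release of (2, 1, 2, 0) the pool is (7, 9, 3, 6)
  run P8 (needs (7, 2, 3, 6), free (7, 9, 3, 6)); after release of (2, 3, 1, 1) the pool is (9, 12, 4, 7)
  run P2 (needs (7, 6, 3, 6), free (9, 12, 4, 7)); after release of (1, 0, 0, 0) the pool is (10, 12, 4, 7)


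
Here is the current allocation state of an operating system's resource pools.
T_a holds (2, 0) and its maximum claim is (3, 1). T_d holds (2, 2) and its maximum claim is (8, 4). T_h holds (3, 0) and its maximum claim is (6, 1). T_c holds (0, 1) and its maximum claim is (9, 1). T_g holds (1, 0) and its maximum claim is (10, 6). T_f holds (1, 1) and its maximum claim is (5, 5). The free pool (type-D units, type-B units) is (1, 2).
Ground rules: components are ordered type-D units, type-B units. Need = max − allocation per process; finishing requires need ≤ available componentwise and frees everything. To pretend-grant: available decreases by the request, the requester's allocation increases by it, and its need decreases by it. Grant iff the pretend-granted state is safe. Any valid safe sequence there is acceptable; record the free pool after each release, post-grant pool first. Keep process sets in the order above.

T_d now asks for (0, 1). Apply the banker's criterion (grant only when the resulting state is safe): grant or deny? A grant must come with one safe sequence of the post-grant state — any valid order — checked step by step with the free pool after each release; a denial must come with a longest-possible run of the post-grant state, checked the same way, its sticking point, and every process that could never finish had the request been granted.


GRANT: granting preserves safety; a valid post-grant sequence is T_a, T_h, T_d, T_f, T_c, T_g.
Key observation: with (1, 1) left after the transfer, T_a can run at once — the state stays safe.
Check on the post-grant state, step by step:
  pool = (1, 1)
  run T_a (needs (1, 1), free (1, 1)); after release of (2, 0) the pool is (3, 1)
  run T_h (needs (3, 1), free (3, 1)); after release of (3, 0) the pool is (6, 1)
  run T_d (needs (6, 1), free (6, 1)); after release of (2, 3) the pool is (8, 4)
  run T_f (needs (4, 4), free (8, 4)); after release of (1, 1) the pool is (9, 5)
  run T_c (needs (9, 0), free (9, 5)); after release of (0, 1) the pool is (9, 6)
  run T_g (needs (9, 6), free (9, 6)); after release of (1, 0) the pool is (10, 6)


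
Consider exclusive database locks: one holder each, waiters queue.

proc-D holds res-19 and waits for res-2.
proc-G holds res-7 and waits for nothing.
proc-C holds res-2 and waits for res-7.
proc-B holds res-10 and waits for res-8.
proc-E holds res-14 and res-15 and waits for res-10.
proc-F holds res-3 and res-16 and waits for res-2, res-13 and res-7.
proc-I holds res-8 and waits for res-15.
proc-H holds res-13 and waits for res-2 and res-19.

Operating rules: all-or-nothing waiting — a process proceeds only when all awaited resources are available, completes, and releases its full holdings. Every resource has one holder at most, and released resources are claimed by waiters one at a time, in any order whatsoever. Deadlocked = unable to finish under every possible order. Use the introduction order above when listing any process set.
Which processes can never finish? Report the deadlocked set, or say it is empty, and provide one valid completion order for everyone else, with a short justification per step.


Deadlocked set: proc-B, proc-E and proc-I.
Key observation: along proc-B -> proc-I -> proc-E -> proc-B, each member waits on what the next one holds — a deadlock; no other process is dragged down with it.
A valid finishing order for the others: proc-G, proc-C, proc-D, proc-H, proc-F.
Walking it through:
  run proc-G (it waits on nothing); releases res-7
  proc-C: everything it awaited (res-7) is free; runs, freeing res-2
  proc-D: everything it awaited (res-2) is free; runs, freeing res-19
  proc-H: everything it awaited (res-2 and res-19) is free; runs, freeing res-13
  proc-F: everything it awaited (res-2, res-13 and res-7) is free; runs, freeing res-3 and res-16


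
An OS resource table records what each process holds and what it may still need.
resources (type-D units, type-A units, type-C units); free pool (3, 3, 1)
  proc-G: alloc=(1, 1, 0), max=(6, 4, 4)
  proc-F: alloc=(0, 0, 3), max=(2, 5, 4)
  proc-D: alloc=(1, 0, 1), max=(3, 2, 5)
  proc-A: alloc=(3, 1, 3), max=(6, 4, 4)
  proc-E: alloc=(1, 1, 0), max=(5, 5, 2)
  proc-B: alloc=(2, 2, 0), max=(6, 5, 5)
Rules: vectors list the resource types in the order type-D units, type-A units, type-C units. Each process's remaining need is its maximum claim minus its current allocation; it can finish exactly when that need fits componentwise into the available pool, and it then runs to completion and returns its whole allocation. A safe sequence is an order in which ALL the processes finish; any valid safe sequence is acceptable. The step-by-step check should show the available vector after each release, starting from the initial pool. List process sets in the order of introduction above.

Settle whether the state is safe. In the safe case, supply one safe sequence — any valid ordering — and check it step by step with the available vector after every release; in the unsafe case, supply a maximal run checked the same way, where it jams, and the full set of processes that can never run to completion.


SAFE, for example via the order proc-A, proc-G, proc-F, proc-E, proc-B, proc-D.
Key observation: proc-A is the earliest step where a requested resource binds exactly: need (3, 3, 1), pool (3, 3, 1) at its turn.
Check, step by step:
  pool = (3, 3, 1)
  proc-A: need (3, 3, 1) fits (3, 3, 1); releases (3, 1, 3), pool now (6, 4, 4)
  proc-G: need (5, 3, 4) fits (6, 4, 4); releases (1, 1, 0), pool now (7, 5, 4)
  proc-F: need (2, 5, 1) fits (7, 5, 4); releases (0, 0, 3), pool now (7, 5, 7)
  proc-E: need (4, 4, 2) fits (7, 5, 7); releases (1, 1, 0), pool now (8, 6, 7)
  proc-B: need (4, 3, 5) fits (8, 6, 7); releases (2, 2, 0), pool now (10, 8, 7)
  proc-D: need (2, 2, 4) fits (10, 8, 7); releases (1, 0, 1), pool now (11, 8, 8)


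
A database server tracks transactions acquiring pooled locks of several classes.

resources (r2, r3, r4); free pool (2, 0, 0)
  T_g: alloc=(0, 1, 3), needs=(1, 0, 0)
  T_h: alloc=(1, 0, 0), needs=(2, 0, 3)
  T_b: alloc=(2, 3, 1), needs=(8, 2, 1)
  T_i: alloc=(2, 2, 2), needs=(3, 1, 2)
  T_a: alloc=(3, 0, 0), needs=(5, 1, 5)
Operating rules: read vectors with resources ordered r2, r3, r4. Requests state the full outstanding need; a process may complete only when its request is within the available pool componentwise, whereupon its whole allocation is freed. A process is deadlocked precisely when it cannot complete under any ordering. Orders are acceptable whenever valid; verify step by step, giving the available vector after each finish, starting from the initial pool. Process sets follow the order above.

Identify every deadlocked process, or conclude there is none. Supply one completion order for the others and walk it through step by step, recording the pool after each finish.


The deadlocked set is empty.
Key observation: there is always a runnable process — T_g first — so the state unwinds completely.
One completion order for the rest: T_g, T_h, T_i, T_a, T_b. Verifying each step:
  pool = (2, 0, 0)
  run T_g (needs (1, 0, 0), free (2, 0, 0)); after release of (0, 1, 3) the pool is (2, 1, 3)
  run T_h (needs (2, 0, 3), free (2, 1, 3)); after release of (1, 0, 0) the pool is (3, 1, 3)
  run T_i (needs (3, 1, 2), free (3, 1, 3)); after release of (2, 2, 2) the pool is (5, 3, 5)
  run T_a (needs (5, 1, 5), free (5, 3, 5)); after release of (3, 0, 0) the pool is (8, 3, 5)
  run T_b (needs (8, 2, 1), free (8, 3, 5)); after release of (2, 3, 1) the pool is (10, 6, 6)


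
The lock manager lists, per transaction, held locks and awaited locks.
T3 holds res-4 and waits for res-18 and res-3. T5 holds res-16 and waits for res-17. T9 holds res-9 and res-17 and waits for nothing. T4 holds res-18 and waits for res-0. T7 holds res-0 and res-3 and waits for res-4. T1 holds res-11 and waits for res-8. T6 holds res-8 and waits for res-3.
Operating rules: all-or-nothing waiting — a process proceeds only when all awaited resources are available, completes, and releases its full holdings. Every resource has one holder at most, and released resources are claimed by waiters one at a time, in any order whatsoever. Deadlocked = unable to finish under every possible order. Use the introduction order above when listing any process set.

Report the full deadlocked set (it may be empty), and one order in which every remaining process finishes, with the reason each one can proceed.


The deadlocked set is T3, T4, T7, T1 and T6.
Key observation: the wait chain closes on itself along T3 -> T4 -> T7 -> T3; T1 and T6 wait into the deadlock from upstream.
One completion order for the rest: T9, T5.
Walking it through:
  T9 waits on nothing -> runs at once and releases res-9 and res-17
  run T5 (all its waits — res-17 — are resolved); releases res-16


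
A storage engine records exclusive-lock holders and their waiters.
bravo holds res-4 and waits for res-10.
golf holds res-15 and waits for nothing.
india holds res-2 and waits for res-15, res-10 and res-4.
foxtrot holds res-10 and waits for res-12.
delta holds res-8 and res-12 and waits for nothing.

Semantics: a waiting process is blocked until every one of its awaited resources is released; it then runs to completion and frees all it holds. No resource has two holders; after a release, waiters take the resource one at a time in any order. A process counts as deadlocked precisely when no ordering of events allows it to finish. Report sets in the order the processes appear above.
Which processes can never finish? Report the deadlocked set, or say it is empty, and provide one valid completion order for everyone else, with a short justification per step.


No process is deadlocked.
Key observation: every chain of waits terminates; starting from the processes that wait on nothing, all the rest unlock in turn.
The rest can finish in the order delta, golf, foxtrot, bravo, india.
Verifying each step:
  delta waits on nothing -> runs at once and releases res-8 and res-12
  golf waits on nothing -> runs at once and releases res-15
  foxtrot waits on res-12 — all released -> runs and releases res-10
  bravo waits on res-10 — all released -> runs and releases res-4
  india waits on res-15, res-10 and res-4 — all released -> runs and releases res-2


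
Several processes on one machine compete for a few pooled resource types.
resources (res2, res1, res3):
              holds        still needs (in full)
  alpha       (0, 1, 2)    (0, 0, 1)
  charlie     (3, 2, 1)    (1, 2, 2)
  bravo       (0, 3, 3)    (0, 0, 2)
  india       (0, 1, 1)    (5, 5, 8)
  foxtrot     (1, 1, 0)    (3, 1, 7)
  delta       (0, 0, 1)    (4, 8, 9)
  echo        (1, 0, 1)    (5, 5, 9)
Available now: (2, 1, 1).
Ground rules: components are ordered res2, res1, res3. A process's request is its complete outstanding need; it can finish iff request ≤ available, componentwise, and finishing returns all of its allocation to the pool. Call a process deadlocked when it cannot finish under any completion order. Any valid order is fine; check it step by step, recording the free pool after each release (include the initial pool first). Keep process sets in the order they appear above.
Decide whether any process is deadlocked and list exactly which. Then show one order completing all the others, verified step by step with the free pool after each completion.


Deadlocked set: india, delta and echo.
Key observation: once alpha, charlie, bravo, foxtrot finish, the pool peaks at (6, 8, 7) — and every remaining process still needs more res3 than that.
One completion order for the rest: alpha, charlie, bravo, foxtrot. Verifying each step:
  pool = (2, 1, 1)
  alpha needs (0, 0, 1) <= (2, 1, 1) -> finishes; pool += (0, 1, 2) = (2, 2, 3)
  charlie needs (1, 2, 2) <= (2, 2, 3) -> finishes; pool += (3, 2, 1) = (5, 4, 4)
  bravo needs (0, 0, 2) <= (5, 4, 4) -> finishes; pool += (0, 3, 3) = (5, 7, 7)
  foxtrot needs (3, 1, 7) <= (5, 7, 7) -> finishes; pool += (1, 1, 0) = (6, 8, 7)
None of the blocked processes ever fits:
  india cannot run: need (5, 5, 8) vs free (6, 8, 7) (insufficient res3)
  delta cannot run: need (4, 8, 9) vs free (6, 8, 7) (insufficient res3)
  echo cannot run: need (5, 5, 9) vs free (6, 8, 7) (insufficient res3)
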